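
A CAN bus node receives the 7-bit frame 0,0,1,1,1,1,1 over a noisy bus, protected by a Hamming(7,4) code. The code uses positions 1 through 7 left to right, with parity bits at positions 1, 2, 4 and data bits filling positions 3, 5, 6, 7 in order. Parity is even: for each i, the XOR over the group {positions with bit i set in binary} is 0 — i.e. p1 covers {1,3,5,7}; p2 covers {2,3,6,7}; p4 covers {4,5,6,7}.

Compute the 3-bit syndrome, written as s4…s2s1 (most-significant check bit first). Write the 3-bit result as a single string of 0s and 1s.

s1 (pos 1,3,5,7): 0⊕1⊕1⊕1 = 1
s2 (pos 2,3,6,7): 0⊕1⊕1⊕1 = 1
s4 (pos 4,5,6,7): 1⊕1⊕1⊕1 = 0
Syndrome s4…s1 = 011 → error at position 3.

011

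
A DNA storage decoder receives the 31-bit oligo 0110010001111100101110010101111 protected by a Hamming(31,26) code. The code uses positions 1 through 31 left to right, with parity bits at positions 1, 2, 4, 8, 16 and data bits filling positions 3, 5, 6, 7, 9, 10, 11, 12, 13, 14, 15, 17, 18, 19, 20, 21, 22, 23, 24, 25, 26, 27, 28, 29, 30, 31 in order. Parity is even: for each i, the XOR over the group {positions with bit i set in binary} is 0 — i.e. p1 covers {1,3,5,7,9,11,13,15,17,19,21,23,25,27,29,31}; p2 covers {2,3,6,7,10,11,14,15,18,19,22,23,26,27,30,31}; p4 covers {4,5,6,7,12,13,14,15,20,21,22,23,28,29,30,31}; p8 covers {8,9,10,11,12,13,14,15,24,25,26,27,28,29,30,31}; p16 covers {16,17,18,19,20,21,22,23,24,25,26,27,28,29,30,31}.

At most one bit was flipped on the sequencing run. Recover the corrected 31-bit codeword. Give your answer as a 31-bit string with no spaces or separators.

s1 (pos 1,3,5,7,9,11,13,15,17,19,21,23,25,27,29,31): 0⊕1⊕0⊕0⊕0⊕1⊕1⊕0⊕1⊕1⊕1⊕0⊕0⊕0⊕1⊕1 = 0
s2 (pos 2,3,6,7,10,11,14,15,18,19,22,23,26,27,30,31): 1⊕1⊕1⊕0⊕1⊕1⊕1⊕0⊕0⊕1⊕0⊕0⊕1⊕0⊕1⊕1 = 0
s4 (pos 4,5,6,7,12,13,14,15,20,21,22,23,28,29,30,31): 0⊕0⊕1⊕0⊕1⊕1⊕1⊕0⊕1⊕1⊕0⊕0⊕1⊕1⊕1⊕1 = 0
s8 (pos 8,9,10,11,12,13,14,15,24,25,26,27,28,29,30,31): 0⊕0⊕1⊕1⊕1⊕1⊕1⊕0⊕1⊕0⊕1⊕0⊕1⊕1⊕1⊕1 = 1
s16 (pos 16,17,18,19,20,21,22,23,24,25,26,27,28,29,30,31): 0⊕1⊕0⊕1⊕1⊕1⊕0⊕0⊕1⊕0⊕1⊕0⊕1⊕1⊕1⊕1 = 0
Syndrome s16…s1 = 01000 → error at position 8.
Flip position 8: 0110010001111100101110010101111 → 0110010101111100101110010101111

0110010101111100101110010101111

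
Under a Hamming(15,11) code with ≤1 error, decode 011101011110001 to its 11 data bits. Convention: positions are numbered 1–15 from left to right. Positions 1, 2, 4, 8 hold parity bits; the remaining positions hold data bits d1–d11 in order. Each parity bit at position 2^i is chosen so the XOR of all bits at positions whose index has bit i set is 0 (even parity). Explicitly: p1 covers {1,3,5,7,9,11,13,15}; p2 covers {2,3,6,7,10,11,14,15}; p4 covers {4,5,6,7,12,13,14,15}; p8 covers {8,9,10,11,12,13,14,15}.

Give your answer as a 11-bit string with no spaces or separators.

s1 (pos 1,3,5,7,9,11,13,15): 0⊕1⊕0⊕0⊕1⊕1⊕0⊕1 = 0
s2 (pos 2,3,6,7,10,11,14,15): 1⊕1⊕1⊕0⊕1⊕1⊕0⊕1 = 0
s4 (pos 4,5,6,7,12,13,14,15): 1⊕0⊕1⊕0⊕0⊕0⊕0⊕1 = 1
s8 (pos 8,9,10,11,12,13,14,15): 1⊕1⊕1⊕1⊕0⊕0⊕0⊕1 = 1
Syndrome s8…s1 = 1100 → error at position 12.
Flip position 12: 011101011110001 → 011101011111001
Read data bits from positions 3,5,6,7,9,10,11,12,13,14,15: 10101111001

10101111001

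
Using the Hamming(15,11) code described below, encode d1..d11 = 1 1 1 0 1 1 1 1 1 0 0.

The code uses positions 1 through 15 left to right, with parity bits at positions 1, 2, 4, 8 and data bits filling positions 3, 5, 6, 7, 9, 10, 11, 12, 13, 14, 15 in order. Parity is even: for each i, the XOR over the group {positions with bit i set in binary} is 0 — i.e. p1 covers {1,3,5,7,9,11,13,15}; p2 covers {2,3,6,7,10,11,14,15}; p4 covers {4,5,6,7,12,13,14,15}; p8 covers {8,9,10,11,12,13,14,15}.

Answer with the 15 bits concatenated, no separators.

Place data at non-parity positions: p1 p2 1 p4 1 1 0 p8 1 1 1 1 1 0 0
p1 (pos 1,3,5,7,9,11,13,15): XOR of data positions = 1⊕1⊕0⊕1⊕1⊕1⊕0 = 1
p2 (pos 2,3,6,7,10,11,14,15): XOR of data positions = 1⊕1⊕0⊕1⊕1⊕0⊕0 = 0
p4 (pos 4,5,6,7,12,13,14,15): XOR of data positions = 1⊕1⊕0⊕1⊕1⊕0⊕0 = 0
p8 (pos 8,9,10,11,12,13,14,15): XOR of data positions = 1⊕1⊕1⊕1⊕1⊕0⊕0 = 1
Codeword: 101011011111100

101011011111100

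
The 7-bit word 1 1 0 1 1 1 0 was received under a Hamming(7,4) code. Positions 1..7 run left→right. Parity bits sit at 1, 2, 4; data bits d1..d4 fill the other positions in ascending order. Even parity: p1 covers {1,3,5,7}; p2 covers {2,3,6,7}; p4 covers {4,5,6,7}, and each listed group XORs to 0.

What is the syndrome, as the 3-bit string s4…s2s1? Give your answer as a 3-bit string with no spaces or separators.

s1 (pos 1,3,5,7): 1⊕0⊕1⊕0 = 0
s2 (pos 2,3,6,7): 1⊕0⊕1⊕0 = 0
s4 (pos 4,5,6,7): 1⊕1⊕1⊕0 = 1
Syndrome s4…s1 = 100 → error at position 4.

100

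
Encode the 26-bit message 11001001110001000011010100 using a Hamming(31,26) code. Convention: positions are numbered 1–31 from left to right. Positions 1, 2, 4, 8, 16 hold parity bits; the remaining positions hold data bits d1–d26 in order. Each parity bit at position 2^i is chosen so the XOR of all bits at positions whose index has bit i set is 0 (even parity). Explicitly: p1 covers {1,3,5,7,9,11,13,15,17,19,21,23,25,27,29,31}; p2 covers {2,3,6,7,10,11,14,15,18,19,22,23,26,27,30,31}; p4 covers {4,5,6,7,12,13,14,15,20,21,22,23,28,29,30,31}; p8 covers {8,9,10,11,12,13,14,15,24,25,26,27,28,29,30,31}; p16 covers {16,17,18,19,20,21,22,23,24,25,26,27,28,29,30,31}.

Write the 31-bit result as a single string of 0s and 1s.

0011100010011101001000011010100

Place data at non-parity positions: p1 p2 1 p4 1 0 0 p8 1 0 0 1 1 1 0 p16 0 0 1 0 0 0 0 1 1 0 1 0 1 0 0
p1 (pos 1,3,5,7,9,11,13,15,17,19,21,23,25,27,29,31): XOR of data positions = 1⊕1⊕0⊕1⊕0⊕1⊕0⊕0⊕1⊕0⊕0⊕1⊕1⊕1⊕0 = 0
p2 (pos 2,3,6,7,10,11,14,15,18,19,22,23,26,27,30,31): XOR of data positions = 1⊕0⊕0⊕0⊕0⊕1⊕0⊕0⊕1⊕0⊕0⊕0⊕1⊕0⊕0 = 0
p4 (pos 4,5,6,7,12,13,14,15,20,21,22,23,28,29,30,31): XOR of data positions = 1⊕0⊕0⊕1⊕1⊕1⊕0⊕0⊕0⊕0⊕0⊕0⊕1⊕0⊕0 = 1
p8 (pos 8,9,10,11,12,13,14,15,24,25,26,27,28,29,30,31): XOR of data positions = 1⊕0⊕0⊕1⊕1⊕1⊕0⊕1⊕1⊕0⊕1⊕0⊕1⊕0⊕0 = 0
p16 (pos 16,17,18,19,20,21,22,23,24,25,26,27,28,29,30,31): XOR of data positions = 0⊕0⊕1⊕0⊕0⊕0⊕0⊕1⊕1⊕0⊕1⊕0⊕1⊕0⊕0 = 1
Codeword: 0011100010011101001000011010100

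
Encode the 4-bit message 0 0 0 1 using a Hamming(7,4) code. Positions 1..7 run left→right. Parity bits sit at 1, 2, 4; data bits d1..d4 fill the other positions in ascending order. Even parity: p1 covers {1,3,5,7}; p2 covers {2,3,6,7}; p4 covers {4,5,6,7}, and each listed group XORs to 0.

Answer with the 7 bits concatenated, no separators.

1101001

Place data at non-parity positions: p1 p2 0 p4 0 0 1
p1 (pos 1,3,5,7): XOR of data positions = 0⊕0⊕1 = 1
p2 (pos 2,3,6,7): XOR of data positions = 0⊕0⊕1 = 1
p4 (pos 4,5,6,7): XOR of data positions = 0⊕0⊕1 = 1
Codeword: 1101001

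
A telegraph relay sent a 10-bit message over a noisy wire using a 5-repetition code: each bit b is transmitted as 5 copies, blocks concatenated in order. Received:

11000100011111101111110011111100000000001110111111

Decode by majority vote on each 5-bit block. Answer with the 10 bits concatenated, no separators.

Block 1 (11000): 2 ones → 0
Block 2 (10001): 2 ones → 0
Block 3 (11111): 5 ones → 1
Block 4 (01111): 4 ones → 1
Block 5 (11001): 3 ones → 1
Block 6 (11111): 5 ones → 1
Block 7 (00000): 0 ones → 0
Block 8 (00000): 0 ones → 0
Block 9 (11101): 4 ones → 1
Block 10 (11111): 5 ones → 1

0011110011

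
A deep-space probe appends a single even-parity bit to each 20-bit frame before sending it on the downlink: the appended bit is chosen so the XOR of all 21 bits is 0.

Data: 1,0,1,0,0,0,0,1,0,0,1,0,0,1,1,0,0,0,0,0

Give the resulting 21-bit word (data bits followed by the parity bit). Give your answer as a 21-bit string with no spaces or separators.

XOR of the 20 data bits: 1⊕0⊕1⊕0⊕0⊕0⊕0⊕1⊕0⊕0⊕1⊕0⊕0⊕1⊕1⊕0⊕0⊕0⊕0⊕0 = 0
Parity bit = 0 (so all 21 bits XOR to 0).

101000010010011000000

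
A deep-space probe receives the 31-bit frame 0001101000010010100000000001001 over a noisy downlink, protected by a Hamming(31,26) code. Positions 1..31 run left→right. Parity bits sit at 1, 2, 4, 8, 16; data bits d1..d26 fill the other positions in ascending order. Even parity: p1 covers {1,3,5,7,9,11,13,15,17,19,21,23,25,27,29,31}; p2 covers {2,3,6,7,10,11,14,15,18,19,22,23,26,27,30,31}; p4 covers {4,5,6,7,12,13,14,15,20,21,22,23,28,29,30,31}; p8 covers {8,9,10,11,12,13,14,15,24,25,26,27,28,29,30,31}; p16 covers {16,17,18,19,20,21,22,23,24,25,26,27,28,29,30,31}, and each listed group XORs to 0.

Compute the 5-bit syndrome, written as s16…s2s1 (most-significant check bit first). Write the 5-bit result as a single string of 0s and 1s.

s1 (pos 1,3,5,7,9,11,13,15,17,19,21,23,25,27,29,31): 0⊕0⊕1⊕1⊕0⊕0⊕0⊕1⊕1⊕0⊕0⊕0⊕0⊕0⊕0⊕1 = 1
s2 (pos 2,3,6,7,10,11,14,15,18,19,22,23,26,27,30,31): 0⊕0⊕0⊕1⊕0⊕0⊕0⊕1⊕0⊕0⊕0⊕0⊕0⊕0⊕0⊕1 = 1
s4 (pos 4,5,6,7,12,13,14,15,20,21,22,23,28,29,30,31): 1⊕1⊕0⊕1⊕1⊕0⊕0⊕1⊕0⊕0⊕0⊕0⊕1⊕0⊕0⊕1 = 1
s8 (pos 8,9,10,11,12,13,14,15,24,25,26,27,28,29,30,31): 0⊕0⊕0⊕0⊕1⊕0⊕0⊕1⊕0⊕0⊕0⊕0⊕1⊕0⊕0⊕1 = 0
s16 (pos 16,17,18,19,20,21,22,23,24,25,26,27,28,29,30,31): 0⊕1⊕0⊕0⊕0⊕0⊕0⊕0⊕0⊕0⊕0⊕0⊕1⊕0⊕0⊕1 = 1
Syndrome s16…s1 = 10111 → error at position 23.

10111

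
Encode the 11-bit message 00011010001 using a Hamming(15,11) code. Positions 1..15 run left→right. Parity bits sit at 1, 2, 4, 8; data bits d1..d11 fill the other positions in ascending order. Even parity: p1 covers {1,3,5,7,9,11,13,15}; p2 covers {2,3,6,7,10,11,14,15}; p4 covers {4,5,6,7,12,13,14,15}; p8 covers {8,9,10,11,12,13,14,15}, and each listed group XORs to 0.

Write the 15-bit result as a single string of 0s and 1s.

010000111010001

Place data at non-parity positions: p1 p2 0 p4 0 0 1 p8 1 0 1 0 0 0 1
p1 (pos 1,3,5,7,9,11,13,15): XOR of data positions = 0⊕0⊕1⊕1⊕1⊕0⊕1 = 0
p2 (pos 2,3,6,7,10,11,14,15): XOR of data positions = 0⊕0⊕1⊕0⊕1⊕0⊕1 = 1
p4 (pos 4,5,6,7,12,13,14,15): XOR of data positions = 0⊕0⊕1⊕0⊕0⊕0⊕1 = 0
p8 (pos 8,9,10,11,12,13,14,15): XOR of data positions = 1⊕0⊕1⊕0⊕0⊕0⊕1 = 1
Codeword: 010000111010001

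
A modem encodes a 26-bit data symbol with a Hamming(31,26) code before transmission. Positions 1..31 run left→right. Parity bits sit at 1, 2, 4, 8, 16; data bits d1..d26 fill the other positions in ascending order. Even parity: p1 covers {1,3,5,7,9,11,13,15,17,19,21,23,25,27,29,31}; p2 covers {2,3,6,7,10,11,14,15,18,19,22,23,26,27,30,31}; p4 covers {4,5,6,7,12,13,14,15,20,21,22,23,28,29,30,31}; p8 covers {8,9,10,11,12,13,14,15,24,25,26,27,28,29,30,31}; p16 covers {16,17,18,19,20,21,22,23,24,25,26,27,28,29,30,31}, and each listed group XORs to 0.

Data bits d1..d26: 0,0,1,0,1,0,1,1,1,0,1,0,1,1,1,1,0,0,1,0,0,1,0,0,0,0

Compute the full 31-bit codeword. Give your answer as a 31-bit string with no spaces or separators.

Place data at non-parity positions: p1 p2 0 p4 0 1 0 p8 1 0 1 1 1 0 1 p16 0 1 1 1 1 0 0 1 0 0 1 0 0 0 0
p1 (pos 1,3,5,7,9,11,13,15,17,19,21,23,25,27,29,31): XOR of data positions = 0⊕0⊕0⊕1⊕1⊕1⊕1⊕0⊕1⊕1⊕0⊕0⊕1⊕0⊕0 = 1
p2 (pos 2,3,6,7,10,11,14,15,18,19,22,23,26,27,30,31): XOR of data positions = 0⊕1⊕0⊕0⊕1⊕0⊕1⊕1⊕1⊕0⊕0⊕0⊕1⊕0⊕0 = 0
p4 (pos 4,5,6,7,12,13,14,15,20,21,22,23,28,29,30,31): XOR of data positions = 0⊕1⊕0⊕1⊕1⊕0⊕1⊕1⊕1⊕0⊕0⊕0⊕0⊕0⊕0 = 0
p8 (pos 8,9,10,11,12,13,14,15,24,25,26,27,28,29,30,31): XOR of data positions = 1⊕0⊕1⊕1⊕1⊕0⊕1⊕1⊕0⊕0⊕1⊕0⊕0⊕0⊕0 = 1
p16 (pos 16,17,18,19,20,21,22,23,24,25,26,27,28,29,30,31): XOR of data positions = 0⊕1⊕1⊕1⊕1⊕0⊕0⊕1⊕0⊕0⊕1⊕0⊕0⊕0⊕0 = 0
Codeword: 1000010110111010011110010010000

1000010110111010011110010010000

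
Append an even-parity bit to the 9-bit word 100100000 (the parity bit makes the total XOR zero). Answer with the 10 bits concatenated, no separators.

XOR of the 9 data bits: 1⊕0⊕0⊕1⊕0⊕0⊕0⊕0⊕0 = 0
Parity bit = 0 (so all 10 bits XOR to 0).

1001000000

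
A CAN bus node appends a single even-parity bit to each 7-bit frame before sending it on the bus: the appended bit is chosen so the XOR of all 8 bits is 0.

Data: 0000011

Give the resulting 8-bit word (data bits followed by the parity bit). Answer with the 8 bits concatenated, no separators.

00000110

XOR of the 7 data bits: 0⊕0⊕0⊕0⊕0⊕1⊕1 = 0
Parity bit = 0 (so all 8 bits XOR to 0).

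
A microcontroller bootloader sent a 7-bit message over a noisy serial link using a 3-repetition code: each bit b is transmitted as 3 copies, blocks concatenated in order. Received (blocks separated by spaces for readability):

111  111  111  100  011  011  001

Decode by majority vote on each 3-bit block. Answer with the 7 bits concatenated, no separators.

1110110

Block 1 (111): 3 ones → 1
Block 2 (111): 3 ones → 1
Block 3 (111): 3 ones → 1
Block 4 (100): 1 one → 0
Block 5 (011): 2 ones → 1
Block 6 (011): 2 ones → 1
Block 7 (001): 1 one → 0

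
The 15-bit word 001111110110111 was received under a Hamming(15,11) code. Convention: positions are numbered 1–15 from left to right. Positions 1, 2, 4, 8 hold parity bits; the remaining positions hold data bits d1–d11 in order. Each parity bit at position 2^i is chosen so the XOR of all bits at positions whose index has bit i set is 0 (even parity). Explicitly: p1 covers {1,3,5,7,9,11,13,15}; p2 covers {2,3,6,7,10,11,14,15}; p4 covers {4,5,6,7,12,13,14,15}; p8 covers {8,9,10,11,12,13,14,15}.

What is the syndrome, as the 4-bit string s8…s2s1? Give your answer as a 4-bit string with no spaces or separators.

s1 (pos 1,3,5,7,9,11,13,15): 0⊕1⊕1⊕1⊕0⊕1⊕1⊕1 = 0
s2 (pos 2,3,6,7,10,11,14,15): 0⊕1⊕1⊕1⊕1⊕1⊕1⊕1 = 1
s4 (pos 4,5,6,7,12,13,14,15): 1⊕1⊕1⊕1⊕0⊕1⊕1⊕1 = 1
s8 (pos 8,9,10,11,12,13,14,15): 1⊕0⊕1⊕1⊕0⊕1⊕1⊕1 = 0
Syndrome s8…s1 = 0110 → error at position 6.

0110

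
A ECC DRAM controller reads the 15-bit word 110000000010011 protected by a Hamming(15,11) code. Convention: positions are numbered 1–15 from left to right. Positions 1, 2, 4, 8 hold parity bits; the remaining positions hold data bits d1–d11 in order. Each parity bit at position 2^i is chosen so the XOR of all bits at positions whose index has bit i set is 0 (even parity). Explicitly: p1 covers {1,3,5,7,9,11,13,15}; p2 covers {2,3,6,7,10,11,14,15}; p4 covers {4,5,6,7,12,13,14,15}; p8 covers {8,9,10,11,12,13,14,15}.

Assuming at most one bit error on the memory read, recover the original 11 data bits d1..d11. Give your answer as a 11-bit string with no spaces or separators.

00001010011

s1 (pos 1,3,5,7,9,11,13,15): 1⊕0⊕0⊕0⊕0⊕1⊕0⊕1 = 1
s2 (pos 2,3,6,7,10,11,14,15): 1⊕0⊕0⊕0⊕0⊕1⊕1⊕1 = 0
s4 (pos 4,5,6,7,12,13,14,15): 0⊕0⊕0⊕0⊕0⊕0⊕1⊕1 = 0
s8 (pos 8,9,10,11,12,13,14,15): 0⊕0⊕0⊕1⊕0⊕0⊕1⊕1 = 1
Syndrome s8…s1 = 1001 → error at position 9.
Flip position 9: 110000000010011 → 110000001010011
Read data bits from positions 3,5,6,7,9,10,11,12,13,14,15: 00001010011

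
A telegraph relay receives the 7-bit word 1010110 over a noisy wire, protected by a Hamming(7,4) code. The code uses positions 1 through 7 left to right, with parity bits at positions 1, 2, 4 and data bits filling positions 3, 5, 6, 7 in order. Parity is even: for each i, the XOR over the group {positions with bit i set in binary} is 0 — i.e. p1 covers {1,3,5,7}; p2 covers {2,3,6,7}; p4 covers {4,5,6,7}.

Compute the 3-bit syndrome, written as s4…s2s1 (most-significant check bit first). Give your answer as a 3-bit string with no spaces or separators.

001

s1 (pos 1,3,5,7): 1⊕1⊕1⊕0 = 1
s2 (pos 2,3,6,7): 0⊕1⊕1⊕0 = 0
s4 (pos 4,5,6,7): 0⊕1⊕1⊕0 = 0
Syndrome s4…s1 = 001 → error at position 1.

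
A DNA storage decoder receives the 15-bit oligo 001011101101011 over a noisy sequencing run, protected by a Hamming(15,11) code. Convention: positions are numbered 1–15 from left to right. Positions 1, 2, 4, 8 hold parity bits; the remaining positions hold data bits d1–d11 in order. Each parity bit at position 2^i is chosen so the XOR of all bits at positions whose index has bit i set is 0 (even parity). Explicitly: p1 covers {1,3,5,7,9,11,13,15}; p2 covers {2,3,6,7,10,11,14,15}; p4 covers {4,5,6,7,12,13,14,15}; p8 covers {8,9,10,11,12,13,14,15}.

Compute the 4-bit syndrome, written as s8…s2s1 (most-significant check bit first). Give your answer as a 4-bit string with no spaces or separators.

1001

s1 (pos 1,3,5,7,9,11,13,15): 0⊕1⊕1⊕1⊕1⊕0⊕0⊕1 = 1
s2 (pos 2,3,6,7,10,11,14,15): 0⊕1⊕1⊕1⊕1⊕0⊕1⊕1 = 0
s4 (pos 4,5,6,7,12,13,14,15): 0⊕1⊕1⊕1⊕1⊕0⊕1⊕1 = 0
s8 (pos 8,9,10,11,12,13,14,15): 0⊕1⊕1⊕0⊕1⊕0⊕1⊕1 = 1
Syndrome s8…s1 = 1001 → error at position 9.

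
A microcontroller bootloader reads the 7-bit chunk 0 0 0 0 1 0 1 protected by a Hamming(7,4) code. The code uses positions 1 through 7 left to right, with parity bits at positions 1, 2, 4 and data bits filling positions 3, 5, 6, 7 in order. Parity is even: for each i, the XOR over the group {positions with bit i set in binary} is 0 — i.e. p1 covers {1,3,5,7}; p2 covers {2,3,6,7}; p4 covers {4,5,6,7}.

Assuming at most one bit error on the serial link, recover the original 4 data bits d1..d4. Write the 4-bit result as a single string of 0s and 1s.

s1 (pos 1,3,5,7): 0⊕0⊕1⊕1 = 0
s2 (pos 2,3,6,7): 0⊕0⊕0⊕1 = 1
s4 (pos 4,5,6,7): 0⊕1⊕0⊕1 = 0
Syndrome s4…s1 = 010 → error at position 2.
Flip position 2: 0000101 → 0100101
Read data bits from positions 3,5,6,7: 0101

0101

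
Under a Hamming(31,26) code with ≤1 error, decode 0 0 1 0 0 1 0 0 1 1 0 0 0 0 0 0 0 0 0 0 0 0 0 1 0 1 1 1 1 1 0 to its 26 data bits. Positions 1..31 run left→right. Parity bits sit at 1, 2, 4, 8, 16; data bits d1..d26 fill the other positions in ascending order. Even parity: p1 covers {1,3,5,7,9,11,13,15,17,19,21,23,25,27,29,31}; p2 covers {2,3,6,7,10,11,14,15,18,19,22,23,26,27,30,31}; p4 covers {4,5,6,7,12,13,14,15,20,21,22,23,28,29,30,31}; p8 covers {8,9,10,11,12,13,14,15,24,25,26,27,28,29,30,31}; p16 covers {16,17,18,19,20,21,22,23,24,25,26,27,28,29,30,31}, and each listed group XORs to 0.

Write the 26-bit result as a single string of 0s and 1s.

s1 (pos 1,3,5,7,9,11,13,15,17,19,21,23,25,27,29,31): 0⊕1⊕0⊕0⊕1⊕0⊕0⊕0⊕0⊕0⊕0⊕0⊕0⊕1⊕1⊕0 = 0
s2 (pos 2,3,6,7,10,11,14,15,18,19,22,23,26,27,30,31): 0⊕1⊕1⊕0⊕1⊕0⊕0⊕0⊕0⊕0⊕0⊕0⊕1⊕1⊕1⊕0 = 0
s4 (pos 4,5,6,7,12,13,14,15,20,21,22,23,28,29,30,31): 0⊕0⊕1⊕0⊕0⊕0⊕0⊕0⊕0⊕0⊕0⊕0⊕1⊕1⊕1⊕0 = 0
s8 (pos 8,9,10,11,12,13,14,15,24,25,26,27,28,29,30,31): 0⊕1⊕1⊕0⊕0⊕0⊕0⊕0⊕1⊕0⊕1⊕1⊕1⊕1⊕1⊕0 = 0
s16 (pos 16,17,18,19,20,21,22,23,24,25,26,27,28,29,30,31): 0⊕0⊕0⊕0⊕0⊕0⊕0⊕0⊕1⊕0⊕1⊕1⊕1⊕1⊕1⊕0 = 0
Syndrome s16…s1 = 00000 → no error.
Read data bits from positions 3,5,6,7,9,10,11,12,13,14,15,17,18,19,20,21,22,23,24,25,26,27,28,29,30,31: 10101100000000000010111110

10101100000000000010111110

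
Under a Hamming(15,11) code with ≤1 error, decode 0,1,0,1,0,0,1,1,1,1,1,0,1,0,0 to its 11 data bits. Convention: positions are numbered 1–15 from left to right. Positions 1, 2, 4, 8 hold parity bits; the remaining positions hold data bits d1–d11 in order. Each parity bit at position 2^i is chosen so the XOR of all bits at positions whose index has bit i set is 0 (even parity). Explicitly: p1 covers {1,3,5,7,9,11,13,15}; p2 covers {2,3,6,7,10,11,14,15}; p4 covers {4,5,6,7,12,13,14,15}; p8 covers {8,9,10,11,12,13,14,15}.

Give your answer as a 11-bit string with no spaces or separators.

s1 (pos 1,3,5,7,9,11,13,15): 0⊕0⊕0⊕1⊕1⊕1⊕1⊕0 = 0
s2 (pos 2,3,6,7,10,11,14,15): 1⊕0⊕0⊕1⊕1⊕1⊕0⊕0 = 0
s4 (pos 4,5,6,7,12,13,14,15): 1⊕0⊕0⊕1⊕0⊕1⊕0⊕0 = 1
s8 (pos 8,9,10,11,12,13,14,15): 1⊕1⊕1⊕1⊕0⊕1⊕0⊕0 = 1
Syndrome s8…s1 = 1100 → error at position 12.
Flip position 12: 010100111110100 → 010100111111100
Read data bits from positions 3,5,6,7,9,10,11,12,13,14,15: 00011111100

00011111100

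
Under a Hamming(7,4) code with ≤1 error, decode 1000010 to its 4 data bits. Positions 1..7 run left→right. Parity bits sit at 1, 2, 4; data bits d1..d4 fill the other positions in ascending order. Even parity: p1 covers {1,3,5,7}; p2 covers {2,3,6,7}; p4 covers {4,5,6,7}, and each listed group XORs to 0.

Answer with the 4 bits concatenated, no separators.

0011

s1 (pos 1,3,5,7): 1⊕0⊕0⊕0 = 1
s2 (pos 2,3,6,7): 0⊕0⊕1⊕0 = 1
s4 (pos 4,5,6,7): 0⊕0⊕1⊕0 = 1
Syndrome s4…s1 = 111 → error at position 7.
Flip position 7: 1000010 → 1000011
Read data bits from positions 3,5,6,7: 0011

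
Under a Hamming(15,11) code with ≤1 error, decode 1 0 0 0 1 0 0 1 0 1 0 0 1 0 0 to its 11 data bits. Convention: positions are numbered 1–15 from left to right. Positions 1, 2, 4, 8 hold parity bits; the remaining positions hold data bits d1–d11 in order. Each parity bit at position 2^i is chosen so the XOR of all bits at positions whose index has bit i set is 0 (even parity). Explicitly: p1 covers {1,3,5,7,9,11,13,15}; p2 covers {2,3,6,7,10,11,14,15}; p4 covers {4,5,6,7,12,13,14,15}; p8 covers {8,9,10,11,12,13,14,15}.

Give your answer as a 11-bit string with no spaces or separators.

01000110100

s1 (pos 1,3,5,7,9,11,13,15): 1⊕0⊕1⊕0⊕0⊕0⊕1⊕0 = 1
s2 (pos 2,3,6,7,10,11,14,15): 0⊕0⊕0⊕0⊕1⊕0⊕0⊕0 = 1
s4 (pos 4,5,6,7,12,13,14,15): 0⊕1⊕0⊕0⊕0⊕1⊕0⊕0 = 0
s8 (pos 8,9,10,11,12,13,14,15): 1⊕0⊕1⊕0⊕0⊕1⊕0⊕0 = 1
Syndrome s8…s1 = 1011 → error at position 11.
Flip position 11: 100010010100100 → 100010010110100
Read data bits from positions 3,5,6,7,9,10,11,12,13,14,15: 01000110100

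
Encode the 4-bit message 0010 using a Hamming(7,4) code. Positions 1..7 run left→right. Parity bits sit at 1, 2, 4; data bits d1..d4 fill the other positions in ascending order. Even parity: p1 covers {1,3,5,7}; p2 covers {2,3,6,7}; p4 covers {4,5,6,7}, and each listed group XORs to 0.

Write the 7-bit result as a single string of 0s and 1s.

0101010

Place data at non-parity positions: p1 p2 0 p4 0 1 0
p1 (pos 1,3,5,7): XOR of data positions = 0⊕0⊕0 = 0
p2 (pos 2,3,6,7): XOR of data positions = 0⊕1⊕0 = 1
p4 (pos 4,5,6,7): XOR of data positions = 0⊕1⊕0 = 1
Codeword: 0101010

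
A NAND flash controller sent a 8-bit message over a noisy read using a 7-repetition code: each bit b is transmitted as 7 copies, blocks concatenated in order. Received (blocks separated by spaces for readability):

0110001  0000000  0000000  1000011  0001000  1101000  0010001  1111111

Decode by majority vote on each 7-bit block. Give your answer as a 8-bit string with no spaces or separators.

00000001

Block 1 (0110001): 3 ones → 0
Block 2 (0000000): 0 ones → 0
Block 3 (0000000): 0 ones → 0
Block 4 (1000011): 3 ones → 0
Block 5 (0001000): 1 one → 0
Block 6 (1101000): 3 ones → 0
Block 7 (0010001): 2 ones → 0
Block 8 (1111111): 7 ones → 1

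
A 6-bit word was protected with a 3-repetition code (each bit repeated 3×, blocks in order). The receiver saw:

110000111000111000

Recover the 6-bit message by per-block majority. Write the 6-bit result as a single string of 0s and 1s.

101010

Block 1 (110): 2 ones → 1
Block 2 (000): 0 ones → 0
Block 3 (111): 3 ones → 1
Block 4 (000): 0 ones → 0
Block 5 (111): 3 ones → 1
Block 6 (000): 0 ones → 0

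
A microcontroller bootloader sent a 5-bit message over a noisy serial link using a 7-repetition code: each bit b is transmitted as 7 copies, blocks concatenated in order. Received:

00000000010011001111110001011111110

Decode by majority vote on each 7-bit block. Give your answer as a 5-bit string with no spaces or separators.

Block 1 (0000000): 0 ones → 0
Block 2 (0010011): 3 ones → 0
Block 3 (0011111): 5 ones → 1
Block 4 (1000101): 3 ones → 0
Block 5 (1111110): 6 ones → 1

00101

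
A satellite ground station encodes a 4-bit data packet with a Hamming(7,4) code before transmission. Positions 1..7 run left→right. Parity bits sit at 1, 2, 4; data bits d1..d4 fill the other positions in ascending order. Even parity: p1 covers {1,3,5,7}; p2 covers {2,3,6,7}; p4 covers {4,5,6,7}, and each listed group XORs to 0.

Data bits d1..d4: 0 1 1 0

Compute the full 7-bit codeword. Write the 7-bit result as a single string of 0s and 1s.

Place data at non-parity positions: p1 p2 0 p4 1 1 0
p1 (pos 1,3,5,7): XOR of data positions = 0⊕1⊕0 = 1
p2 (pos 2,3,6,7): XOR of data positions = 0⊕1⊕0 = 1
p4 (pos 4,5,6,7): XOR of data positions = 1⊕1⊕0 = 0
Codeword: 1100110

1100110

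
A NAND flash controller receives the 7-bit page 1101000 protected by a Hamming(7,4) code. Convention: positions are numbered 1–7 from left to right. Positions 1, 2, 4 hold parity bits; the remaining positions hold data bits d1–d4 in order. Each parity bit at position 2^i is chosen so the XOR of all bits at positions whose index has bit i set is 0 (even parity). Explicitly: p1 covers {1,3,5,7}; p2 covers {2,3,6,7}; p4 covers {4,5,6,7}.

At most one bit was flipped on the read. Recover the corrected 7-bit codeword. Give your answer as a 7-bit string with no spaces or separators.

1101001

s1 (pos 1,3,5,7): 1⊕0⊕0⊕0 = 1
s2 (pos 2,3,6,7): 1⊕0⊕0⊕0 = 1
s4 (pos 4,5,6,7): 1⊕0⊕0⊕0 = 1
Syndrome s4…s1 = 111 → error at position 7.
Flip position 7: 1101000 → 1101001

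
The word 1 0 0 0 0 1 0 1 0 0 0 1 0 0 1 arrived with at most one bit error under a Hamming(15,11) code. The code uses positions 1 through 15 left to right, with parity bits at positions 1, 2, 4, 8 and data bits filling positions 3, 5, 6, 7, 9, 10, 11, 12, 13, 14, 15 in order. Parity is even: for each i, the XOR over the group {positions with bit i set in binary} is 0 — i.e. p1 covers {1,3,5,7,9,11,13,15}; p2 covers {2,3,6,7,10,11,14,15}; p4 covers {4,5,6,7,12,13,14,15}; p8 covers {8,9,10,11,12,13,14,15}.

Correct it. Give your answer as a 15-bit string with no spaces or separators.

100001010000001

s1 (pos 1,3,5,7,9,11,13,15): 1⊕0⊕0⊕0⊕0⊕0⊕0⊕1 = 0
s2 (pos 2,3,6,7,10,11,14,15): 0⊕0⊕1⊕0⊕0⊕0⊕0⊕1 = 0
s4 (pos 4,5,6,7,12,13,14,15): 0⊕0⊕1⊕0⊕1⊕0⊕0⊕1 = 1
s8 (pos 8,9,10,11,12,13,14,15): 1⊕0⊕0⊕0⊕1⊕0⊕0⊕1 = 1
Syndrome s8…s1 = 1100 → error at position 12.
Flip position 12: 100001010001001 → 100001010000001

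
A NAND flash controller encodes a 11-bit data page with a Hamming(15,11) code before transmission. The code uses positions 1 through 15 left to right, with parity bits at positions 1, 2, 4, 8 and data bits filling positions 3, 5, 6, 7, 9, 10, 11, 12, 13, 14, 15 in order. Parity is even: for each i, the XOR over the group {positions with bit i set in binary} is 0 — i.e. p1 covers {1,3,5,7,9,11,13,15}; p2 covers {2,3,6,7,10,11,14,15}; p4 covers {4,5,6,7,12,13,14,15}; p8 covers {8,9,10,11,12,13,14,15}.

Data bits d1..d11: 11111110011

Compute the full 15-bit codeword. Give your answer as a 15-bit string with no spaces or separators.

011111111110011

Place data at non-parity positions: p1 p2 1 p4 1 1 1 p8 1 1 1 0 0 1 1
p1 (pos 1,3,5,7,9,11,13,15): XOR of data positions = 1⊕1⊕1⊕1⊕1⊕0⊕1 = 0
p2 (pos 2,3,6,7,10,11,14,15): XOR of data positions = 1⊕1⊕1⊕1⊕1⊕1⊕1 = 1
p4 (pos 4,5,6,7,12,13,14,15): XOR of data positions = 1⊕1⊕1⊕0⊕0⊕1⊕1 = 1
p8 (pos 8,9,10,11,12,13,14,15): XOR of data positions = 1⊕1⊕1⊕0⊕0⊕1⊕1 = 1
Codeword: 011111111110011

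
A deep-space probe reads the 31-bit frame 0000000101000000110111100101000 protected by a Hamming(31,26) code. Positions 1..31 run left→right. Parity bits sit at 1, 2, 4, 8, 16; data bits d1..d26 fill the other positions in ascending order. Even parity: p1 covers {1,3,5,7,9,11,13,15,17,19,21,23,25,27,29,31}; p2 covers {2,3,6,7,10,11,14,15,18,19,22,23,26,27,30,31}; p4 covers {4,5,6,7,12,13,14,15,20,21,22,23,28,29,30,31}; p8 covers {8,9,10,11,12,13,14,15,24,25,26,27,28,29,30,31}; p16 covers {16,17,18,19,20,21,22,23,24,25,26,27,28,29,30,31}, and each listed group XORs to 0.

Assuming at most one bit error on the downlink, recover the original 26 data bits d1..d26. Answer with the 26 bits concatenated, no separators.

s1 (pos 1,3,5,7,9,11,13,15,17,19,21,23,25,27,29,31): 0⊕0⊕0⊕0⊕0⊕0⊕0⊕0⊕1⊕0⊕1⊕1⊕0⊕0⊕0⊕0 = 1
s2 (pos 2,3,6,7,10,11,14,15,18,19,22,23,26,27,30,31): 0⊕0⊕0⊕0⊕1⊕0⊕0⊕0⊕1⊕0⊕1⊕1⊕1⊕0⊕0⊕0 = 1
s4 (pos 4,5,6,7,12,13,14,15,20,21,22,23,28,29,30,31): 0⊕0⊕0⊕0⊕0⊕0⊕0⊕0⊕1⊕1⊕1⊕1⊕1⊕0⊕0⊕0 = 1
s8 (pos 8,9,10,11,12,13,14,15,24,25,26,27,28,29,30,31): 1⊕0⊕1⊕0⊕0⊕0⊕0⊕0⊕0⊕0⊕1⊕0⊕1⊕0⊕0⊕0 = 0
s16 (pos 16,17,18,19,20,21,22,23,24,25,26,27,28,29,30,31): 0⊕1⊕1⊕0⊕1⊕1⊕1⊕1⊕0⊕0⊕1⊕0⊕1⊕0⊕0⊕0 = 0
Syndrome s16…s1 = 00111 → error at position 7.
Flip position 7: 0000000101000000110111100101000 → 0000001101000000110111100101000
Read data bits from positions 3,5,6,7,9,10,11,12,13,14,15,17,18,19,20,21,22,23,24,25,26,27,28,29,30,31: 00010100000110111100101000

00010100000110111100101000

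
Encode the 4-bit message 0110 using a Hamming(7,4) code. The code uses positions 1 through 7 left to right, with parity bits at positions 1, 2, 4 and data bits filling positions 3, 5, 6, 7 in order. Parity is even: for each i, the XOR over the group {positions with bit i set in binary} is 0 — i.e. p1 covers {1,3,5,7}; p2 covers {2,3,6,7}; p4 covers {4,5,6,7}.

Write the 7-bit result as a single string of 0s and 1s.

Place data at non-parity positions: p1 p2 0 p4 1 1 0
p1 (pos 1,3,5,7): XOR of data positions = 0⊕1⊕0 = 1
p2 (pos 2,3,6,7): XOR of data positions = 0⊕1⊕0 = 1
p4 (pos 4,5,6,7): XOR of data positions = 1⊕1⊕0 = 0
Codeword: 1100110

1100110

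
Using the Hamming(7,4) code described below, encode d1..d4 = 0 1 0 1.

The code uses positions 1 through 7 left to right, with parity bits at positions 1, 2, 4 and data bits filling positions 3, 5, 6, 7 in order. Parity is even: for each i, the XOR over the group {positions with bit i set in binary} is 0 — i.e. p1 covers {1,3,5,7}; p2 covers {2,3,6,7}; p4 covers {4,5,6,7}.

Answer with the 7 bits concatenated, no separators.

Place data at non-parity positions: p1 p2 0 p4 1 0 1
p1 (pos 1,3,5,7): XOR of data positions = 0⊕1⊕1 = 0
p2 (pos 2,3,6,7): XOR of data positions = 0⊕0⊕1 = 1
p4 (pos 4,5,6,7): XOR of data positions = 1⊕0⊕1 = 0
Codeword: 0100101

0100101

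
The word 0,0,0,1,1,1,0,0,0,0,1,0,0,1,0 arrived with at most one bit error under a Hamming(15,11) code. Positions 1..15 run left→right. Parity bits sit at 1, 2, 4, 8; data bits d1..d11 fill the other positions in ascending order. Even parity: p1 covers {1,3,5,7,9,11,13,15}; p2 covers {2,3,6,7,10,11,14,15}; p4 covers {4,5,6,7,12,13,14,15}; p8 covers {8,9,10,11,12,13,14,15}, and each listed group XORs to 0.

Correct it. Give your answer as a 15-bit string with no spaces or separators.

010111000010010

s1 (pos 1,3,5,7,9,11,13,15): 0⊕0⊕1⊕0⊕0⊕1⊕0⊕0 = 0
s2 (pos 2,3,6,7,10,11,14,15): 0⊕0⊕1⊕0⊕0⊕1⊕1⊕0 = 1
s4 (pos 4,5,6,7,12,13,14,15): 1⊕1⊕1⊕0⊕0⊕0⊕1⊕0 = 0
s8 (pos 8,9,10,11,12,13,14,15): 0⊕0⊕0⊕1⊕0⊕0⊕1⊕0 = 0
Syndrome s8…s1 = 0010 → error at position 2.
Flip position 2: 000111000010010 → 010111000010010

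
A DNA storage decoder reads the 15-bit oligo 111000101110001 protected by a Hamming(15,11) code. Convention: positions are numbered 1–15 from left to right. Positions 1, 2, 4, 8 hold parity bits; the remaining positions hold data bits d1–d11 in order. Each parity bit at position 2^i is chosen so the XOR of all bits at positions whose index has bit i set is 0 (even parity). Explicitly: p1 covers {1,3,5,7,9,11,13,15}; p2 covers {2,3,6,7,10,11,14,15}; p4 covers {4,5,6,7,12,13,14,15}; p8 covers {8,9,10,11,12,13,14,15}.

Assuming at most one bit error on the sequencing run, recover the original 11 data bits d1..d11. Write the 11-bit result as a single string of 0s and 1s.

s1 (pos 1,3,5,7,9,11,13,15): 1⊕1⊕0⊕1⊕1⊕1⊕0⊕1 = 0
s2 (pos 2,3,6,7,10,11,14,15): 1⊕1⊕0⊕1⊕1⊕1⊕0⊕1 = 0
s4 (pos 4,5,6,7,12,13,14,15): 0⊕0⊕0⊕1⊕0⊕0⊕0⊕1 = 0
s8 (pos 8,9,10,11,12,13,14,15): 0⊕1⊕1⊕1⊕0⊕0⊕0⊕1 = 0
Syndrome s8…s1 = 0000 → no error.
Read data bits from positions 3,5,6,7,9,10,11,12,13,14,15: 10011110001

10011110001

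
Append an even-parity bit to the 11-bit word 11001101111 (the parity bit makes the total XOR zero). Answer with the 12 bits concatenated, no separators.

110011011110

XOR of the 11 data bits: 1⊕1⊕0⊕0⊕1⊕1⊕0⊕1⊕1⊕1⊕1 = 0
Parity bit = 0 (so all 12 bits XOR to 0).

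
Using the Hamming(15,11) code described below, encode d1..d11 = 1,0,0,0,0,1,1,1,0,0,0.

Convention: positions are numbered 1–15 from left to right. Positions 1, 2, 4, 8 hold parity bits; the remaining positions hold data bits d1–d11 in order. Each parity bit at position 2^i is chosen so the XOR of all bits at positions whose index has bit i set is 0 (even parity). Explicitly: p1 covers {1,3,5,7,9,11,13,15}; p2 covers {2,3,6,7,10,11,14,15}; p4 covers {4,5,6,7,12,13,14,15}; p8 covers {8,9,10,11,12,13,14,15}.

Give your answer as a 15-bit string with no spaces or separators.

Place data at non-parity positions: p1 p2 1 p4 0 0 0 p8 0 1 1 1 0 0 0
p1 (pos 1,3,5,7,9,11,13,15): XOR of data positions = 1⊕0⊕0⊕0⊕1⊕0⊕0 = 0
p2 (pos 2,3,6,7,10,11,14,15): XOR of data positions = 1⊕0⊕0⊕1⊕1⊕0⊕0 = 1
p4 (pos 4,5,6,7,12,13,14,15): XOR of data positions = 0⊕0⊕0⊕1⊕0⊕0⊕0 = 1
p8 (pos 8,9,10,11,12,13,14,15): XOR of data positions = 0⊕1⊕1⊕1⊕0⊕0⊕0 = 1
Codeword: 011100010111000

011100010111000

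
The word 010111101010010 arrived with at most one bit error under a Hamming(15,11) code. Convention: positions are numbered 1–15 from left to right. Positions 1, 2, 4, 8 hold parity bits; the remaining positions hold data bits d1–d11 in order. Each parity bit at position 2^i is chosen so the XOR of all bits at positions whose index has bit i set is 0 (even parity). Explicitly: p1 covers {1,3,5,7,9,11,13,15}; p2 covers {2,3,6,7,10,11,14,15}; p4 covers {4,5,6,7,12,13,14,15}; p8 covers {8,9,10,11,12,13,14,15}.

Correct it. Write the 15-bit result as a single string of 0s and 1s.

010111101010000

s1 (pos 1,3,5,7,9,11,13,15): 0⊕0⊕1⊕1⊕1⊕1⊕0⊕0 = 0
s2 (pos 2,3,6,7,10,11,14,15): 1⊕0⊕1⊕1⊕0⊕1⊕1⊕0 = 1
s4 (pos 4,5,6,7,12,13,14,15): 1⊕1⊕1⊕1⊕0⊕0⊕1⊕0 = 1
s8 (pos 8,9,10,11,12,13,14,15): 0⊕1⊕0⊕1⊕0⊕0⊕1⊕0 = 1
Syndrome s8…s1 = 1110 → error at position 14.
Flip position 14: 010111101010010 → 010111101010000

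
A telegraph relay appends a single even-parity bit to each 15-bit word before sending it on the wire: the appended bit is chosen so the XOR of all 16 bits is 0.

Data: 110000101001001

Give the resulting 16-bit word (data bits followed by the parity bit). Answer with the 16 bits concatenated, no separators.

XOR of the 15 data bits: 1⊕1⊕0⊕0⊕0⊕0⊕1⊕0⊕1⊕0⊕0⊕1⊕0⊕0⊕1 = 0
Parity bit = 0 (so all 16 bits XOR to 0).

1100001010010010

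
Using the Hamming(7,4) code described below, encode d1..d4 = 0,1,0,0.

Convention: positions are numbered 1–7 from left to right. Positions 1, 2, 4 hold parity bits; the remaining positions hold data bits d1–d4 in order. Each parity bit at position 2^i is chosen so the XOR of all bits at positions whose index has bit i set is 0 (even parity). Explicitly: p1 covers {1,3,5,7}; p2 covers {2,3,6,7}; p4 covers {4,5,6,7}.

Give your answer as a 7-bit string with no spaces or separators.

1001100

Place data at non-parity positions: p1 p2 0 p4 1 0 0
p1 (pos 1,3,5,7): XOR of data positions = 0⊕1⊕0 = 1
p2 (pos 2,3,6,7): XOR of data positions = 0⊕0⊕0 = 0
p4 (pos 4,5,6,7): XOR of data positions = 1⊕0⊕0 = 1
Codeword: 1001100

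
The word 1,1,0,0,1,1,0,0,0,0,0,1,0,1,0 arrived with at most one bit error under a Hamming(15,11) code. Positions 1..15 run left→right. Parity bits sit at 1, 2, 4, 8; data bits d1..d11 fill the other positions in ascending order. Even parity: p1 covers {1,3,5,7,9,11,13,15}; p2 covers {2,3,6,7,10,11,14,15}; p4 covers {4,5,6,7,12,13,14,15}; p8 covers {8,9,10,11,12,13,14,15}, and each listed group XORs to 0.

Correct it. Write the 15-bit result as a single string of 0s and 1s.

100011000001010

s1 (pos 1,3,5,7,9,11,13,15): 1⊕0⊕1⊕0⊕0⊕0⊕0⊕0 = 0
s2 (pos 2,3,6,7,10,11,14,15): 1⊕0⊕1⊕0⊕0⊕0⊕1⊕0 = 1
s4 (pos 4,5,6,7,12,13,14,15): 0⊕1⊕1⊕0⊕1⊕0⊕1⊕0 = 0
s8 (pos 8,9,10,11,12,13,14,15): 0⊕0⊕0⊕0⊕1⊕0⊕1⊕0 = 0
Syndrome s8…s1 = 0010 → error at position 2.
Flip position 2: 110011000001010 → 100011000001010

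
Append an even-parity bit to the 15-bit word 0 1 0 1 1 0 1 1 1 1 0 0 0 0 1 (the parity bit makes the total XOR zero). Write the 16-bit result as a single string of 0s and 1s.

0101101111000010

XOR of the 15 data bits: 0⊕1⊕0⊕1⊕1⊕0⊕1⊕1⊕1⊕1⊕0⊕0⊕0⊕0⊕1 = 0
Parity bit = 0 (so all 16 bits XOR to 0).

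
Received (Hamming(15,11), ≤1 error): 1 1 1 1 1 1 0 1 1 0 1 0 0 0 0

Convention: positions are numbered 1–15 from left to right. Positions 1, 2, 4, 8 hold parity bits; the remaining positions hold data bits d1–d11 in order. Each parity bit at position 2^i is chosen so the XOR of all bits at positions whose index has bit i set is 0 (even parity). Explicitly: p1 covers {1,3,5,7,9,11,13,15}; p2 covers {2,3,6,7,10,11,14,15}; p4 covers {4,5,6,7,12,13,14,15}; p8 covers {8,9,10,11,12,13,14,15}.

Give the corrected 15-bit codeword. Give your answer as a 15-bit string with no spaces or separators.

s1 (pos 1,3,5,7,9,11,13,15): 1⊕1⊕1⊕0⊕1⊕1⊕0⊕0 = 1
s2 (pos 2,3,6,7,10,11,14,15): 1⊕1⊕1⊕0⊕0⊕1⊕0⊕0 = 0
s4 (pos 4,5,6,7,12,13,14,15): 1⊕1⊕1⊕0⊕0⊕0⊕0⊕0 = 1
s8 (pos 8,9,10,11,12,13,14,15): 1⊕1⊕0⊕1⊕0⊕0⊕0⊕0 = 1
Syndrome s8…s1 = 1101 → error at position 13.
Flip position 13: 111111011010000 → 111111011010100

111111011010100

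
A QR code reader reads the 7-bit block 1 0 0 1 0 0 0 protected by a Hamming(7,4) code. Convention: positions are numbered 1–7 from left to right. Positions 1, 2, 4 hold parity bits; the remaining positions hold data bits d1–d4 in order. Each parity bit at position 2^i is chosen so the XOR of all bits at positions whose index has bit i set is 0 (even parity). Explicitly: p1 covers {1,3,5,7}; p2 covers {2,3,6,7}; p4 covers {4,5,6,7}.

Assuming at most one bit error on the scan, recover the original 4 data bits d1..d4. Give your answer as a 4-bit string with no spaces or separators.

0100

s1 (pos 1,3,5,7): 1⊕0⊕0⊕0 = 1
s2 (pos 2,3,6,7): 0⊕0⊕0⊕0 = 0
s4 (pos 4,5,6,7): 1⊕0⊕0⊕0 = 1
Syndrome s4…s1 = 101 → error at position 5.
Flip position 5: 1001000 → 1001100
Read data bits from positions 3,5,6,7: 0100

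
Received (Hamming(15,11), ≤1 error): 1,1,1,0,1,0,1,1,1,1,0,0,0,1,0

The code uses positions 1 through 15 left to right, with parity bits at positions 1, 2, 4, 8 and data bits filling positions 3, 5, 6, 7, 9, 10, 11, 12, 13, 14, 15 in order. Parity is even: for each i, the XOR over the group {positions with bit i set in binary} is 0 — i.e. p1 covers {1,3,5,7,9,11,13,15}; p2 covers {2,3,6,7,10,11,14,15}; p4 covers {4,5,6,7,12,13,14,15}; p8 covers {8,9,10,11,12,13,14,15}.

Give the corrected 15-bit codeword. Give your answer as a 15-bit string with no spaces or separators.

s1 (pos 1,3,5,7,9,11,13,15): 1⊕1⊕1⊕1⊕1⊕0⊕0⊕0 = 1
s2 (pos 2,3,6,7,10,11,14,15): 1⊕1⊕0⊕1⊕1⊕0⊕1⊕0 = 1
s4 (pos 4,5,6,7,12,13,14,15): 0⊕1⊕0⊕1⊕0⊕0⊕1⊕0 = 1
s8 (pos 8,9,10,11,12,13,14,15): 1⊕1⊕1⊕0⊕0⊕0⊕1⊕0 = 0
Syndrome s8…s1 = 0111 → error at position 7.
Flip position 7: 111010111100010 → 111010011100010

111010011100010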